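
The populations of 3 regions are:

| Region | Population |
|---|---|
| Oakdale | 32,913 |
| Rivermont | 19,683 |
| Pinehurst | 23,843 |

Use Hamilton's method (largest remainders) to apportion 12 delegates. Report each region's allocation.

The standard divisor is 76439/12 ≈ 6369.917.
Standard quotas: Oakdale 5.1669, Rivermont 3.0900, Pinehurst 3.7431.
Lower quotas: Oakdale 5, Rivermont 3, Pinehurst 3 (sum 11, leaving 1 seat).
Remainders in descending order: Pinehurst 0.7431, Oakdale 0.1669, Rivermont 0.0900.
Largest remainder: Pinehurst receives the extra seat.

Oakdale 5, Rivermont 3, Pinehurst 4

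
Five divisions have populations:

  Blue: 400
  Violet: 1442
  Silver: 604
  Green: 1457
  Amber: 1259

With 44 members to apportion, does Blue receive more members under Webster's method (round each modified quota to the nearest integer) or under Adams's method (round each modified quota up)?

Webster: Blue 3, Violet 12, Silver 5, Green 13, Amber 11.
Adams: Blue 4, Violet 12, Silver 5, Green 12, Amber 11.
Blue gets 3 under Webster and 4 under Adams.

Adams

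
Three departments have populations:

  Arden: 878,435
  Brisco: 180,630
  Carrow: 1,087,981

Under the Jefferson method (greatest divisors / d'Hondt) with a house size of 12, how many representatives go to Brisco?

1

Standard divisor 2147046/12 ≈ 178920.5; standard quotas: Arden 4.910, Brisco 1.010, Carrow 6.081.
Rounding down gives 4, 1, 6 = 11 seats, so the divisor must be adjusted.
With modified divisor 165600: modified quotas Arden 5.305, Brisco 1.091, Carrow 6.570.
Rounding down: Arden 5, Brisco 1, Carrow 6 (total 12).
Brisco receives 1.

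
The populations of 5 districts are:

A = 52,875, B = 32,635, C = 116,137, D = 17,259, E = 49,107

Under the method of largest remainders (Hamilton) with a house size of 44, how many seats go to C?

The standard divisor is 268013/44 ≈ 6091.205.
Standard quotas: A 8.6805, B 5.3577, C 19.0663, D 2.8334, E 8.0620.
Lower quotas: A 8, B 5, C 19, D 2, E 8 (sum 42, leaving 2 seats).
Remainders in descending order: D 0.8334, A 0.6805, B 0.3577, C 0.0663, E 0.0620.
Largest remainders: D, A receive the extra seats.
C receives 19.

19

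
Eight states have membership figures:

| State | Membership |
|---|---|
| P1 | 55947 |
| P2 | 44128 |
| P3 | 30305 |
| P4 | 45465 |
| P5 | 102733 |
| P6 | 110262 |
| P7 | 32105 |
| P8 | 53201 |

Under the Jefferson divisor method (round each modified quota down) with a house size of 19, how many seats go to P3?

1

Standard divisor 474146/19 ≈ 24955.053; standard quotas: P1 2.242, P2 1.768, P3 1.214, P4 1.822, P5 4.117, P6 4.418, P7 1.287, P8 2.132.
Rounding down gives 2, 1, 1, 1, 4, 4, 1, 2 = 16 seats, so the divisor must be adjusted.
With modified divisor 21300: modified quotas P1 2.627, P2 2.072, P3 1.423, P4 2.135, P5 4.823, P6 5.177, P7 1.507, P8 2.498.
Rounding down: P1 2, P2 2, P3 1, P4 2, P5 4, P6 5, P7 1, P8 2 (total 19).
P3 receives 1.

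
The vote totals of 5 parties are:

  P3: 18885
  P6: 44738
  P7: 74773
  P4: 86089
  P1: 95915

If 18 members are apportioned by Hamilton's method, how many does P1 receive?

The standard divisor is 320400/18 = 17800.
Standard quotas: P3 1.0610, P6 2.5134, P7 4.2007, P4 4.8365, P1 5.3885.
Lower quotas: P3 1, P6 2, P7 4, P4 4, P1 5 (sum 16, leaving 2 seats).
Remainders in descending order: P4 0.8365, P6 0.5134, P1 0.3885, P7 0.2007, P3 0.0610.
The surplus seats go to P4, P6.
P1 receives 5.

5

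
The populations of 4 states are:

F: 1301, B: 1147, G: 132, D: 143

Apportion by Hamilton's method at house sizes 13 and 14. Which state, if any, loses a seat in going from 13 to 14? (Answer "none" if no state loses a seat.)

G

At 13 seats: F 6, B 5, G 1, D 1.
At 14 seats: F 7, B 6, G 0, D 1.
G drops from 1 to 0.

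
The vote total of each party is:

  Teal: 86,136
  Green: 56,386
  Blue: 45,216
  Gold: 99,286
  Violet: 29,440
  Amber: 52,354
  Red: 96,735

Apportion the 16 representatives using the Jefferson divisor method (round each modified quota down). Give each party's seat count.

Teal 3, Green 2, Blue 1, Gold 4, Violet 1, Amber 2, Red 3

Standard divisor 465553/16 ≈ 29097.062; standard quotas: Teal 2.960, Green 1.938, Blue 1.554, Gold 3.412, Violet 1.012, Amber 1.799, Red 3.325.
Rounding down gives 2, 1, 1, 3, 1, 1, 3 = 12 seats, so the divisor must be adjusted.
With modified divisor 24500: modified quotas Teal 3.516, Green 2.301, Blue 1.846, Gold 4.052, Violet 1.202, Amber 2.137, Red 3.948.
Rounding down: Teal 3, Green 2, Blue 1, Gold 4, Violet 1, Amber 2, Red 3 (total 16).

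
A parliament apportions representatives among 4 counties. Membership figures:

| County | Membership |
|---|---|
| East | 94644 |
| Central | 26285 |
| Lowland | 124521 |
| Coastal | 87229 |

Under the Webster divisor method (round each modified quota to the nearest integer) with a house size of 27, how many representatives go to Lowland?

Standard divisor 332679/27 ≈ 12321.444; standard quotas: East 7.681, Central 2.133, Lowland 10.106, Coastal 7.079.
Rounding to the nearest integer gives East 8, Central 2, Lowland 10, Coastal 7 — total 27, matching the house size, so no adjustment is needed.
Lowland receives 10.

10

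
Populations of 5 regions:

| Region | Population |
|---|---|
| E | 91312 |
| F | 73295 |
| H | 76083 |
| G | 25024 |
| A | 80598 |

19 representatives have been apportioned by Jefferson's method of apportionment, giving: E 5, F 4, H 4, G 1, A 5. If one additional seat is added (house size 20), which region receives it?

E

Priority for the next seat is population ÷ (current seats + 1).
Priorities: E 15218.667, F 14659.000, H 15216.600, G 12512.000, A 13433.000.
Highest priority: E.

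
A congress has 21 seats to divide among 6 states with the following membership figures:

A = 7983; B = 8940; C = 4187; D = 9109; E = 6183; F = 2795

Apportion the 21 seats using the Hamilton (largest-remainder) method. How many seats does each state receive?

Standard divisor: 39197 ÷ 21 ≈ 1866.524.
Standard quotas: A 4.2769, B 4.7897, C 2.2432, D 4.8802, E 3.3126, F 1.4974.
Lower quotas: A 4, B 4, C 2, D 4, E 3, F 1 (sum 18, leaving 3 seats).
Remainders in descending order: D 0.8802, B 0.7897, F 0.4974, E 0.3126, A 0.2769, C 0.2432.
Largest remainders: D, B, F receive the extra seats.

A=4, B=5, C=2, D=5, E=3, F=2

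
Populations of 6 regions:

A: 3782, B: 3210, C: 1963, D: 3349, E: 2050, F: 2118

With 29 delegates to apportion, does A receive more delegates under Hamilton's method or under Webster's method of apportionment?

Hamilton: A 7, B 6, C 3, D 6, E 3, F 4.
Webster: A 6, B 6, C 3, D 6, E 4, F 4.
A gets 7 under Hamilton and 6 under Webster.

Hamilton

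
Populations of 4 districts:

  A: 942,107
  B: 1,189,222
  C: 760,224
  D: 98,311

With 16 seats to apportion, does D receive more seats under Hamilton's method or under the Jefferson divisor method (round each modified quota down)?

Hamilton: A 5, B 6, C 4, D 1.
Jefferson: A 5, B 7, C 4, D 0.
D gets 1 under Hamilton and 0 under Jefferson.

Hamilton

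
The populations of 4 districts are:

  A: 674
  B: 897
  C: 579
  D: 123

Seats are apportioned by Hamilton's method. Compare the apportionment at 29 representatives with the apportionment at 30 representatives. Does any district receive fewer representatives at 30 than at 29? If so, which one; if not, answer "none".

At 29 seats: A 9, B 11, C 7, D 2.
At 30 seats: A 9, B 12, C 8, D 1.
D drops from 2 to 1.

D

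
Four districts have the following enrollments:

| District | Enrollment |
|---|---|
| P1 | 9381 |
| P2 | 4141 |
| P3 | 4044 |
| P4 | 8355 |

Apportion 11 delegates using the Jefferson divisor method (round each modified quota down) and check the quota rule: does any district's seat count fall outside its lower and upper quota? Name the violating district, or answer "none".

none

Standard quotas: P1 3.981, P2 1.757, P3 1.716, P4 3.546.
Jefferson allocation: P1 4, P2 2, P3 1, P4 4.
Every allocation lies between the lower and upper quota.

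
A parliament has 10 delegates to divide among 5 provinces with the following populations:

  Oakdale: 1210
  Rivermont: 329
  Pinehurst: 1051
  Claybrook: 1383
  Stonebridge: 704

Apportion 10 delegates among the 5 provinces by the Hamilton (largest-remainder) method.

The standard divisor is 4677/10 ≈ 467.7.
Standard quotas: Oakdale 2.587, Rivermont 0.703, Pinehurst 2.247, Claybrook 2.957, Stonebridge 1.505.
Lower quotas: Oakdale 2, Rivermont 0, Pinehurst 2, Claybrook 2, Stonebridge 1 (sum 7, leaving 3 seats).
Remainders in descending order: Claybrook 0.957, Rivermont 0.703, Oakdale 0.587, Stonebridge 0.505, Pinehurst 0.247.
Largest remainders: Claybrook, Rivermont, Oakdale receive the extra seats.

Oakdale: 3; Rivermont: 1; Pinehurst: 2; Claybrook: 3; Stonebridge: 1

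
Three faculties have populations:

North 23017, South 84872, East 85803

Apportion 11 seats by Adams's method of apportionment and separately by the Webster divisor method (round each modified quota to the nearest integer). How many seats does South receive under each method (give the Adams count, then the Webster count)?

Adams: North 2, South 4, East 5.
Webster: North 1, South 5, East 5.
South gets 4 under Adams and 5 under Webster.

4 and 5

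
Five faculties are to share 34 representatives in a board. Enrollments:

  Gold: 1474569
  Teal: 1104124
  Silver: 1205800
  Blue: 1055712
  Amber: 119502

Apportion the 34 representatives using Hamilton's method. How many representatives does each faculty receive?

Standard divisor: 4959707 ÷ 34 ≈ 145873.735.
Standard quotas: Gold 10.1085, Teal 7.5690, Silver 8.2661, Blue 7.2372, Amber 0.8192.
Lower quotas: Gold 10, Teal 7, Silver 8, Blue 7, Amber 0 (sum 32, leaving 2 seats).
Remainders in descending order: Amber 0.8192, Teal 0.5690, Silver 0.2661, Blue 0.2372, Gold 0.1085.
The surplus seats go to Amber, Teal.

Gold: 10, Teal: 8, Silver: 8, Blue: 7, Amber: 1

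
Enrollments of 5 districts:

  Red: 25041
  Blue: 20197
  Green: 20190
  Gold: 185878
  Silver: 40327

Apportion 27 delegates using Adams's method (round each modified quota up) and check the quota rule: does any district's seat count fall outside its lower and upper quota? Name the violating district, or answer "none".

Standard quotas: Red 2.318, Blue 1.870, Green 1.869, Gold 17.209, Silver 3.734.
Adams allocation: Red 3, Blue 2, Green 2, Gold 16, Silver 4.
Gold has quota 17.209 (lower 17, upper 18) but receives 16 — outside the quota interval.

Gold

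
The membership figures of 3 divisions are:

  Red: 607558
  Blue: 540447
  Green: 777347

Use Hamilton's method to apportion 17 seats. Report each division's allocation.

Standard divisor: 1925352 ÷ 17 = 113256.
Standard quotas: Red 5.3645, Blue 4.7719, Green 6.8636.
Lower quotas: Red 5, Blue 4, Green 6 (sum 15, leaving 2 seats).
Remainders in descending order: Green 0.8636, Blue 0.7719, Red 0.3645.
Largest remainders: Green, Blue receive the extra seats.

Red=5; Blue=5; Green=7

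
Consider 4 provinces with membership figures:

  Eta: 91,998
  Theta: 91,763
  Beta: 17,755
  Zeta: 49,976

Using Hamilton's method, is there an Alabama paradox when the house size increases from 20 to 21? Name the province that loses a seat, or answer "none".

At 20 seats: Eta 7, Theta 7, Beta 2, Zeta 4.
At 21 seats: Eta 8, Theta 8, Beta 1, Zeta 4.
Beta drops from 2 to 1.

Beta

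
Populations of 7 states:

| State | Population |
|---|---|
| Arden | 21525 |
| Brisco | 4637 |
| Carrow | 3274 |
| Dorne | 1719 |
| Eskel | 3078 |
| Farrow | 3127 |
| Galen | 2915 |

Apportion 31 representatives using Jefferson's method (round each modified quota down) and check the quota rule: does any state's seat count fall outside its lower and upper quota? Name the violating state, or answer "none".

Standard quotas: Arden 16.568, Brisco 3.569, Carrow 2.520, Dorne 1.323, Eskel 2.369, Farrow 2.407, Galen 2.244.
Jefferson allocation: Arden 18, Brisco 4, Carrow 2, Dorne 1, Eskel 2, Farrow 2, Galen 2.
Arden has quota 16.568 (lower 16, upper 17) but receives 18 — outside the quota interval.

Arden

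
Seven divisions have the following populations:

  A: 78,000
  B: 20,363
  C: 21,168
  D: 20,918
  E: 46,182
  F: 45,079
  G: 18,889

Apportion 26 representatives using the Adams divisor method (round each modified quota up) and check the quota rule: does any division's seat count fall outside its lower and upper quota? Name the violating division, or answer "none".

none

Standard quotas: A 8.093, B 2.113, C 2.196, D 2.170, E 4.791, F 4.677, G 1.960.
Adams allocation: A 8, B 2, C 2, D 2, E 5, F 5, G 2.
Every allocation lies between the lower and upper quota.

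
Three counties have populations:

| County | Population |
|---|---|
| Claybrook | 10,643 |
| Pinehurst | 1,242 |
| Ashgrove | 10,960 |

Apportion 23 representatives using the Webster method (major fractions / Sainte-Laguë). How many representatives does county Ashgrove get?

11

Standard divisor 22845/23 ≈ 993.261; standard quotas: Claybrook 10.715, Pinehurst 1.250, Ashgrove 11.034.
Rounding to the nearest integer gives Claybrook 11, Pinehurst 1, Ashgrove 11 — total 23, matching the house size, so no adjustment is needed.
Ashgrove receives 11.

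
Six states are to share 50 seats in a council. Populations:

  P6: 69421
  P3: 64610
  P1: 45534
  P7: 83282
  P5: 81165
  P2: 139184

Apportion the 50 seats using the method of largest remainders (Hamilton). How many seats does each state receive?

Standard divisor: 483196 ÷ 50 ≈ 9663.92.
Standard quotas: P6 7.1835, P3 6.6857, P1 4.7118, P7 8.6178, P5 8.3988, P2 14.4024.
Lower quotas: P6 7, P3 6, P1 4, P7 8, P5 8, P2 14 (sum 47, leaving 3 seats).
Remainders in descending order: P1 0.7118, P3 0.6857, P7 0.6178, P2 0.4024, P5 0.3988, P6 0.1835.
The surplus seats go to P1, P3, P7.

P6 7, P3 7, P1 5, P7 9, P5 8, P2 14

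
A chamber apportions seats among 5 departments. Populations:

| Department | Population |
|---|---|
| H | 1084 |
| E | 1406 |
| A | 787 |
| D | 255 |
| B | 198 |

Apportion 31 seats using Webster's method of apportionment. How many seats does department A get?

Standard divisor 3730/31 ≈ 120.323; standard quotas: H 9.009, E 11.685, A 6.541, D 2.119, B 1.646.
Rounding to the nearest integer gives 9, 12, 7, 2, 2 = 32 seats, so the divisor must be adjusted.
With modified divisor 122: modified quotas H 8.885, E 11.525, A 6.451, D 2.090, B 1.623.
Rounding to the nearest integer: H 9, E 12, A 6, D 2, B 2 (total 31).
A receives 6.

6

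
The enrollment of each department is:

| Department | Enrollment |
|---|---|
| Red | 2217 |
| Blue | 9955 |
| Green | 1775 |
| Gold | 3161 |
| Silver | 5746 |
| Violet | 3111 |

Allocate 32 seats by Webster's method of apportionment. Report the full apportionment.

Red=3, Blue=12, Green=2, Gold=4, Silver=7, Violet=4

Standard divisor 25965/32 ≈ 811.406; standard quotas: Red 2.732, Blue 12.269, Green 2.188, Gold 3.896, Silver 7.082, Violet 3.834.
Rounding to the nearest integer gives Red 3, Blue 12, Green 2, Gold 4, Silver 7, Violet 4 — total 32, matching the house size, so no adjustment is needed.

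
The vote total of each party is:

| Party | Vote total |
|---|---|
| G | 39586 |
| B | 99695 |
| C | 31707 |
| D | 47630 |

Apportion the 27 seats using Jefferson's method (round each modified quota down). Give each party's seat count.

G 5, B 12, C 4, D 6

Standard divisor 218618/27 ≈ 8096.963; standard quotas: G 4.889, B 12.313, C 3.916, D 5.882.
Rounding down gives 4, 12, 3, 5 = 24 seats, so the divisor must be adjusted.
With modified divisor 7800: modified quotas G 5.075, B 12.781, C 4.065, D 6.106.
Rounding down: G 5, B 12, C 4, D 6 (total 27).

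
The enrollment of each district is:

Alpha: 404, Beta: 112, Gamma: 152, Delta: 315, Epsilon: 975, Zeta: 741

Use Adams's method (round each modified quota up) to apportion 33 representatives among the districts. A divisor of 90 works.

With modified divisor 90: modified quotas Alpha 4.489, Beta 1.244, Gamma 1.689, Delta 3.500, Epsilon 10.833, Zeta 8.233.
Rounding up: Alpha 5, Beta 2, Gamma 2, Delta 4, Epsilon 11, Zeta 9 (total 33).

Alpha 5, Beta 2, Gamma 2, Delta 4, Epsilon 11, Zeta 9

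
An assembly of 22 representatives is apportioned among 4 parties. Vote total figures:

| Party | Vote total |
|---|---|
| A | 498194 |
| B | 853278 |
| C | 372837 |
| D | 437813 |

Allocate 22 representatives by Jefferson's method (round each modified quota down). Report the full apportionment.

Standard divisor 2162122/22 ≈ 98278.273; standard quotas: A 5.069, B 8.682, C 3.794, D 4.455.
Rounding down gives 5, 8, 3, 4 = 20 seats, so the divisor must be adjusted.
With modified divisor 90400: modified quotas A 5.511, B 9.439, C 4.124, D 4.843.
Rounding down: A 5, B 9, C 4, D 4 (total 22).

A: 5; B: 9; C: 4; D: 4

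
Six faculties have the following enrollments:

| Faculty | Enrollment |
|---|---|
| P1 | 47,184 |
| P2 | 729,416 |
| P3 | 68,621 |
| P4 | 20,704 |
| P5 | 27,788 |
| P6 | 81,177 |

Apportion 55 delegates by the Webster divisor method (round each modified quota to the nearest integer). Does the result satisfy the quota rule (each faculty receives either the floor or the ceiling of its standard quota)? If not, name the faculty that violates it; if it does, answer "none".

Standard quotas: P1 2.662, P2 41.151, P3 3.871, P4 1.168, P5 1.568, P6 4.580.
Webster allocation: P1 3, P2 40, P3 4, P4 1, P5 2, P6 5.
P2 has quota 41.151 (lower 41, upper 42) but receives 40 — outside the quota interval.

P2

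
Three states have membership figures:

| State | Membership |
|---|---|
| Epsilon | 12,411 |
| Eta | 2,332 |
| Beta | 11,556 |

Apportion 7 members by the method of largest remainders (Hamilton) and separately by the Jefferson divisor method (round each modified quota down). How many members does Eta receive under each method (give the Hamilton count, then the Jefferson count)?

Hamilton: Epsilon 3, Eta 1, Beta 3.
Jefferson: Epsilon 4, Eta 0, Beta 3.
Eta gets 1 under Hamilton and 0 under Jefferson.

1 and 0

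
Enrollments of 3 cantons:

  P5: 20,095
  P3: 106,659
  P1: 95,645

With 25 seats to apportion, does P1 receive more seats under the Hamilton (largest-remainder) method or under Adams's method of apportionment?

Hamilton

Hamilton: P5 2, P3 12, P1 11.
Adams: P5 3, P3 12, P1 10.
P1 gets 11 under Hamilton and 10 under Adams.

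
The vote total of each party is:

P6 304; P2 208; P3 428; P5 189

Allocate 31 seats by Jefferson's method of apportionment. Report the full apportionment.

Standard divisor 1129/31 ≈ 36.419; standard quotas: P6 8.347, P2 5.711, P3 11.752, P5 5.190.
Rounding down gives 8, 5, 11, 5 = 29 seats, so the divisor must be adjusted.
With modified divisor 34: modified quotas P6 8.941, P2 6.118, P3 12.588, P5 5.559.
Rounding down: P6 8, P2 6, P3 12, P5 5 (total 31).

P6 8; P2 6; P3 12; P5 5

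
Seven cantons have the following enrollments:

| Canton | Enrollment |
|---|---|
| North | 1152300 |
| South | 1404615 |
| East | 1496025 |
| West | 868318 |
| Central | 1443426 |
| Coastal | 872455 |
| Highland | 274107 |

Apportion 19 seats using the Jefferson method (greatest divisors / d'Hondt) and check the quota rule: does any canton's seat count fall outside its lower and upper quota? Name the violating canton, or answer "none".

Standard quotas: North 2.915, South 3.553, East 3.784, West 2.196, Central 3.651, Coastal 2.207, Highland 0.693.
Jefferson allocation: North 3, South 4, East 4, West 2, Central 4, Coastal 2, Highland 0.
Every allocation lies between the lower and upper quota.

none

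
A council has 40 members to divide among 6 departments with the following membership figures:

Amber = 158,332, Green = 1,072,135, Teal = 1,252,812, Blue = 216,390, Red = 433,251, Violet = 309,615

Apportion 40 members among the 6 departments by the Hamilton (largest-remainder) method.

Total 3442535; standard divisor 3442535/40 ≈ 86063.375.
Standard quotas: Amber 1.8397, Green 12.4575, Teal 14.5569, Blue 2.5143, Red 5.0341, Violet 3.5975.
Lower quotas: Amber 1, Green 12, Teal 14, Blue 2, Red 5, Violet 3 (sum 37, leaving 3 seats).
Remainders in descending order: Amber 0.8397, Violet 0.5975, Teal 0.5569, Blue 0.5143, Green 0.4575, Red 0.0341.
The surplus seats go to Amber, Violet, Teal.

Amber=2, Green=12, Teal=15, Blue=2, Red=5, Violet=4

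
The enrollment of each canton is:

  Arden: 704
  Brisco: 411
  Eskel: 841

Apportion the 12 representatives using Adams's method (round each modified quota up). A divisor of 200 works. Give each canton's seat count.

Arden=4; Brisco=3; Eskel=5

With modified divisor 200: modified quotas Arden 3.520, Brisco 2.055, Eskel 4.205.
Rounding up: Arden 4, Brisco 3, Eskel 5 (total 12).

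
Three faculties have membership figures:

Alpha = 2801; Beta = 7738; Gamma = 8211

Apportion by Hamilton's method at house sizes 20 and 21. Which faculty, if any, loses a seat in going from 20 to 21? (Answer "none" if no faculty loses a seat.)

At 20 seats: Alpha 3, Beta 8, Gamma 9.
At 21 seats: Alpha 3, Beta 9, Gamma 9.
No faculty's allocation decreased.

none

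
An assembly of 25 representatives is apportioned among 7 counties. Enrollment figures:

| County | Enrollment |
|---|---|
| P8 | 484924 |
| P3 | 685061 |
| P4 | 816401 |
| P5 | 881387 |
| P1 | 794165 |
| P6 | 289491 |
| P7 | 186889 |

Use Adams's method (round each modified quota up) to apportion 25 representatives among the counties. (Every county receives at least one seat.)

P8: 3, P3: 4, P4: 5, P5: 5, P1: 5, P6: 2, P7: 1

Standard divisor 4138318/25 ≈ 165532.72; standard quotas: P8 2.929, P3 4.139, P4 4.932, P5 5.325, P1 4.798, P6 1.749, P7 1.129.
Rounding up gives 3, 5, 5, 6, 5, 2, 2 = 28 seats, so the divisor must be adjusted.
With modified divisor 192700: modified quotas P8 2.516, P3 3.555, P4 4.237, P5 4.574, P1 4.121, P6 1.502, P7 0.970.
Rounding up: P8 3, P3 4, P4 5, P5 5, P1 5, P6 2, P7 1 (total 25).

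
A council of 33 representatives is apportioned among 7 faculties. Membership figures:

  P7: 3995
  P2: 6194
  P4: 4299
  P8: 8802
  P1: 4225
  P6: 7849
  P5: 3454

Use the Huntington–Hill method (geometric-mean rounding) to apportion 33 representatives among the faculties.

With divisor 1194: modified quotas P7 3.346, P2 5.188, P4 3.601, P8 7.372, P1 3.539, P6 6.574, P5 2.893.
Geometric-mean thresholds: P7 √(3·4)=3.464, P2 √(5·6)=5.477, P4 √(3·4)=3.464, P8 √(7·8)=7.483, P1 √(3·4)=3.464, P6 √(6·7)=6.481, P5 √(2·3)=2.449.
Each quota rounded against its threshold gives P7 3, P2 5, P4 4, P8 7, P1 4, P6 7, P5 3 (total 33).

P7: 3; P2: 5; P4: 4; P8: 7; P1: 4; P6: 7; P5: 3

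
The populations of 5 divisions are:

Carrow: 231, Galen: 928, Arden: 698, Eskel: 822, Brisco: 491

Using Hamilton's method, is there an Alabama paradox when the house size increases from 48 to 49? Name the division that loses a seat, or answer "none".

Carrow

At 48 seats: Carrow 4, Galen 14, Arden 11, Eskel 12, Brisco 7.
At 49 seats: Carrow 3, Galen 14, Arden 11, Eskel 13, Brisco 8.
Carrow drops from 4 to 3.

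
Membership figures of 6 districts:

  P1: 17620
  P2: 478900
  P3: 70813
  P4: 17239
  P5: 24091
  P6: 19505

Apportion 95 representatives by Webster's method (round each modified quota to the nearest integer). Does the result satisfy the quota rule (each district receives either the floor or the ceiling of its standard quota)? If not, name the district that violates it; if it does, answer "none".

Standard quotas: P1 2.665, P2 72.426, P3 10.709, P4 2.607, P5 3.643, P6 2.950.
Webster allocation: P1 3, P2 71, P3 11, P4 3, P5 4, P6 3.
P2 has quota 72.426 (lower 72, upper 73) but receives 71 — outside the quota interval.

P2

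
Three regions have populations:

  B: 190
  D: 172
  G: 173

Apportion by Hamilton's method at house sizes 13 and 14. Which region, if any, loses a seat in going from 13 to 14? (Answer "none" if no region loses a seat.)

none

At 13 seats: B 5, D 4, G 4.
At 14 seats: B 5, D 4, G 5.
No region's allocation decreased.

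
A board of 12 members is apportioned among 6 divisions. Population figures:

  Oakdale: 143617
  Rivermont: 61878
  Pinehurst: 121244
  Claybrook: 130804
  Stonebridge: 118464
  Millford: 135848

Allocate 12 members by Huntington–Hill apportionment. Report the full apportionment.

Oakdale=3, Rivermont=1, Pinehurst=2, Claybrook=2, Stonebridge=2, Millford=2

With divisor 57046: modified quotas Oakdale 2.518, Rivermont 1.085, Pinehurst 2.125, Claybrook 2.293, Stonebridge 2.077, Millford 2.381.
Geometric-mean thresholds: Oakdale √(2·3)=2.449, Rivermont √(1·2)=1.414, Pinehurst √(2·3)=2.449, Claybrook √(2·3)=2.449, Stonebridge √(2·3)=2.449, Millford √(2·3)=2.449.
Each quota rounded against its threshold gives Oakdale 3, Rivermont 1, Pinehurst 2, Claybrook 2, Stonebridge 2, Millford 2 (total 12).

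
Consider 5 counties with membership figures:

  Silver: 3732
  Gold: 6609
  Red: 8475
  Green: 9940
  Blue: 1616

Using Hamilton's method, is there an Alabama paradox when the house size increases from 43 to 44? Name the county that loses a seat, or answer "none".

none

At 43 seats: Silver 5, Gold 10, Red 12, Green 14, Blue 2.
At 44 seats: Silver 6, Gold 10, Red 12, Green 14, Blue 2.
No county's allocation decreased.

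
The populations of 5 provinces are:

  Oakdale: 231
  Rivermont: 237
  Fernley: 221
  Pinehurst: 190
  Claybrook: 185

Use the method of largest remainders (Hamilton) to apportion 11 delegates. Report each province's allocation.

Total 1064; standard divisor 1064/11 ≈ 96.727.
Standard quotas: Oakdale 2.388, Rivermont 2.450, Fernley 2.285, Pinehurst 1.964, Claybrook 1.913.
Lower quotas: Oakdale 2, Rivermont 2, Fernley 2, Pinehurst 1, Claybrook 1 (sum 8, leaving 3 seats).
Remainders in descending order: Pinehurst 0.964, Claybrook 0.913, Rivermont 0.450, Oakdale 0.388, Fernley 0.285.
Largest remainders: Pinehurst, Claybrook, Rivermont receive the extra seats.

Oakdale: 2, Rivermont: 3, Fernley: 2, Pinehurst: 2, Claybrook: 2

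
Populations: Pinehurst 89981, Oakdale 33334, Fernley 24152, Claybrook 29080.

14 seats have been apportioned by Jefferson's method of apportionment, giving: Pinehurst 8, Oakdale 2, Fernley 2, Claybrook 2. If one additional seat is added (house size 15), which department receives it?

Priority for the next seat is population ÷ (current seats + 1).
Priorities: Pinehurst 9997.889, Oakdale 11111.333, Fernley 8050.667, Claybrook 9693.333.
Highest priority: Oakdale.

Oakdale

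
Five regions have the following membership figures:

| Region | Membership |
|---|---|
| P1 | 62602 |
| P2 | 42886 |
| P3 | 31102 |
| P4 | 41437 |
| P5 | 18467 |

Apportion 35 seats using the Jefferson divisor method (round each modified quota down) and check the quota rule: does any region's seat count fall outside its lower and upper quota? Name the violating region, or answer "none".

Standard quotas: P1 11.151, P2 7.639, P3 5.540, P4 7.381, P5 3.289.
Jefferson allocation: P1 12, P2 8, P3 5, P4 7, P5 3.
Every allocation lies between the lower and upper quota.

none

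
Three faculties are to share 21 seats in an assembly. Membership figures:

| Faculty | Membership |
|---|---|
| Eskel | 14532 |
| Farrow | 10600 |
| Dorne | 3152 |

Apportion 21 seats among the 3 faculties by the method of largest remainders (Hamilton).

Total 28284; standard divisor 28284/21 ≈ 1346.857.
Standard quotas: Eskel 10.7896, Farrow 7.8702, Dorne 2.3403.
Lower quotas: Eskel 10, Farrow 7, Dorne 2 (sum 19, leaving 2 seats).
Remainders in descending order: Farrow 0.8702, Eskel 0.7896, Dorne 0.3403.
The surplus seats go to Farrow, Eskel.

Eskel 11, Farrow 8, Dorne 2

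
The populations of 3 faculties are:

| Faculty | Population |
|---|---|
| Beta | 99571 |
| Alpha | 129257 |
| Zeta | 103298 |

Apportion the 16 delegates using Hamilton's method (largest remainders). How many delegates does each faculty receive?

Beta: 5, Alpha: 6, Zeta: 5

Standard divisor: 332126 ÷ 16 ≈ 20757.875.
Standard quotas: Beta 4.7968, Alpha 6.2269, Zeta 4.9763.
Lower quotas: Beta 4, Alpha 6, Zeta 4 (sum 14, leaving 2 seats).
Remainders in descending order: Zeta 0.9763, Beta 0.7968, Alpha 0.2269.
Largest remainders: Zeta, Beta receive the extra seats.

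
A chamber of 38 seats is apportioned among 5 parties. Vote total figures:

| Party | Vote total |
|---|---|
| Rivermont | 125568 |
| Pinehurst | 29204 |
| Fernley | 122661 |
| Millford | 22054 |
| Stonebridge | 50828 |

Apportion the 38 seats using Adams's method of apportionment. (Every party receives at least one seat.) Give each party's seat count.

Rivermont=13; Pinehurst=3; Fernley=13; Millford=3; Stonebridge=6

Standard divisor 350315/38 ≈ 9218.816; standard quotas: Rivermont 13.621, Pinehurst 3.168, Fernley 13.306, Millford 2.392, Stonebridge 5.514.
Rounding up gives 14, 4, 14, 3, 6 = 41 seats, so the divisor must be adjusted.
With modified divisor 10000: modified quotas Rivermont 12.557, Pinehurst 2.920, Fernley 12.266, Millford 2.205, Stonebridge 5.083.
Rounding up: Rivermont 13, Pinehurst 3, Fernley 13, Millford 3, Stonebridge 6 (total 38).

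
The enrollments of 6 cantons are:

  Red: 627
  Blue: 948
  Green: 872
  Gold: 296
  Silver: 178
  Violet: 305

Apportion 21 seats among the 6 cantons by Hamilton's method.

Standard divisor: 3226 ÷ 21 ≈ 153.619.
Standard quotas: Red 4.082, Blue 6.171, Green 5.676, Gold 1.927, Silver 1.159, Violet 1.985.
Lower quotas: Red 4, Blue 6, Green 5, Gold 1, Silver 1, Violet 1 (sum 18, leaving 3 seats).
Remainders in descending order: Violet 0.985, Gold 0.927, Green 0.676, Blue 0.171, Silver 0.159, Red 0.082.
The surplus seats go to Violet, Gold, Green.

Red=4, Blue=6, Green=6, Gold=2, Silver=1, Violet=2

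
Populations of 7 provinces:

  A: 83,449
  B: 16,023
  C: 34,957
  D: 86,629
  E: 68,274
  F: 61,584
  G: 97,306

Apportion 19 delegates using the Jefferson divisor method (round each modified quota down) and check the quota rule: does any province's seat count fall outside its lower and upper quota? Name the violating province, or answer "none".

none

Standard quotas: A 3.537, B 0.679, C 1.482, D 3.672, E 2.894, F 2.611, G 4.125.
Jefferson allocation: A 4, B 0, C 1, D 4, E 3, F 3, G 4.
Every allocation lies between the lower and upper quota.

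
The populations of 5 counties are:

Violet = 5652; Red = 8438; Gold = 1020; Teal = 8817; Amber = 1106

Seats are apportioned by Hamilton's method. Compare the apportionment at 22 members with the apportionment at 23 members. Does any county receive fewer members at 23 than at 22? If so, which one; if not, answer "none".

none

At 22 seats: Violet 5, Red 7, Gold 1, Teal 8, Amber 1.
At 23 seats: Violet 5, Red 8, Gold 1, Teal 8, Amber 1.
No county's allocation decreased.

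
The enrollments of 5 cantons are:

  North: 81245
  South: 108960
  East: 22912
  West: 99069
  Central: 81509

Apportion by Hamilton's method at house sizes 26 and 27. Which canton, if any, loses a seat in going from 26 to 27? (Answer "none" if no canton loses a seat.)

At 26 seats: North 5, South 7, East 2, West 7, Central 5.
At 27 seats: North 6, South 7, East 1, West 7, Central 6.
East drops from 2 to 1.

East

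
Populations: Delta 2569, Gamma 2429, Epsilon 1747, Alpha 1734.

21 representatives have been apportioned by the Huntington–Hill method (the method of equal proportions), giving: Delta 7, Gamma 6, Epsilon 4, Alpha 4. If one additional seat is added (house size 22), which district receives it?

Priority for the next seat is population ÷ (√(s·(s+1))).
Priorities: Delta 343.297, Gamma 374.803, Epsilon 390.641, Alpha 387.734.
Highest priority: Epsilon.

Epsilon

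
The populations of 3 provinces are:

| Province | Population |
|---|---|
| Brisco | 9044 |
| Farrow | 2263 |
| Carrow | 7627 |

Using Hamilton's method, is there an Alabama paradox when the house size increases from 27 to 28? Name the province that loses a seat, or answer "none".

At 27 seats: Brisco 13, Farrow 3, Carrow 11.
At 28 seats: Brisco 14, Farrow 3, Carrow 11.
No province's allocation decreased.

none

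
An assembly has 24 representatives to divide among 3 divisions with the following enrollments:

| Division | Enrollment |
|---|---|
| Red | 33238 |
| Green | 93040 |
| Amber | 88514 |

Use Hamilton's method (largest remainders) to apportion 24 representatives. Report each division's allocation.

Standard divisor: 214792 ÷ 24 ≈ 8949.667.
Standard quotas: Red 3.7139, Green 10.3959, Amber 9.8902.
Lower quotas: Red 3, Green 10, Amber 9 (sum 22, leaving 2 seats).
Remainders in descending order: Amber 0.8902, Red 0.7139, Green 0.3959.
Largest remainders: Amber, Red receive the extra seats.

Red: 4; Green: 10; Amber: 10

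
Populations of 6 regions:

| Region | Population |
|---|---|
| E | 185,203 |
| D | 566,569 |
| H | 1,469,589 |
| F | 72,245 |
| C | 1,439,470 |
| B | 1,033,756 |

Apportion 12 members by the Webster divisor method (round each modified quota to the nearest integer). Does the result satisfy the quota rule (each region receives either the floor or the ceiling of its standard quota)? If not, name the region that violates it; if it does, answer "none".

Standard quotas: E 0.466, D 1.426, H 3.700, F 0.182, C 3.624, B 2.602.
Webster allocation: E 0, D 1, H 4, F 0, C 4, B 3.
Every allocation lies between the lower and upper quota.

none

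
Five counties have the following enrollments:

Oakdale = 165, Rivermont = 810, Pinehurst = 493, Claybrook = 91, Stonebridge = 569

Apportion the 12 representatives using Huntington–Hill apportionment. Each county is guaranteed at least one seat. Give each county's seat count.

Oakdale=1, Rivermont=4, Pinehurst=3, Claybrook=1, Stonebridge=3

With divisor 191: modified quotas Oakdale 0.864, Rivermont 4.241, Pinehurst 2.581, Claybrook 0.476, Stonebridge 2.979.
Geometric-mean thresholds: Oakdale (min 1), Rivermont √(4·5)=4.472, Pinehurst √(2·3)=2.449, Claybrook (min 1), Stonebridge √(2·3)=2.449.
Each quota rounded against its threshold gives Oakdale 1, Rivermont 4, Pinehurst 3, Claybrook 1, Stonebridge 3 (total 12).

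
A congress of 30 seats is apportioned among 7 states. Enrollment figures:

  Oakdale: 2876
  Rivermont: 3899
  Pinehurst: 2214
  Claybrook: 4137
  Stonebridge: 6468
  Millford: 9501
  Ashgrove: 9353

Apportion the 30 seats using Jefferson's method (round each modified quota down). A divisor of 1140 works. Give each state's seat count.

With modified divisor 1140: modified quotas Oakdale 2.523, Rivermont 3.420, Pinehurst 1.942, Claybrook 3.629, Stonebridge 5.674, Millford 8.334, Ashgrove 8.204.
Rounding down: Oakdale 2, Rivermont 3, Pinehurst 1, Claybrook 3, Stonebridge 5, Millford 8, Ashgrove 8 (total 30).

Oakdale: 2, Rivermont: 3, Pinehurst: 1, Claybrook: 3, Stonebridge: 5, Millford: 8, Ashgrove: 8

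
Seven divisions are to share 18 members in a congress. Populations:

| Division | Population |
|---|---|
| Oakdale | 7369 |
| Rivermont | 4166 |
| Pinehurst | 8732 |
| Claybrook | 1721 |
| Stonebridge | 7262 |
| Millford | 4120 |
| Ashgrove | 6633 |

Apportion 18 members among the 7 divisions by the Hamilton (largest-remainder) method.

Oakdale 3, Rivermont 2, Pinehurst 4, Claybrook 1, Stonebridge 3, Millford 2, Ashgrove 3

Standard divisor: 40003 ÷ 18 ≈ 2222.389.
Standard quotas: Oakdale 3.3158, Rivermont 1.8746, Pinehurst 3.9291, Claybrook 0.7744, Stonebridge 3.2677, Millford 1.8539, Ashgrove 2.9846.
Lower quotas: Oakdale 3, Rivermont 1, Pinehurst 3, Claybrook 0, Stonebridge 3, Millford 1, Ashgrove 2 (sum 13, leaving 5 seats).
Remainders in descending order: Ashgrove 0.9846, Pinehurst 0.9291, Rivermont 0.8746, Millford 0.8539, Claybrook 0.7744, Oakdale 0.3158, Stonebridge 0.2677.
The surplus seats go to Ashgrove, Pinehurst, Rivermont, Millford, Claybrook.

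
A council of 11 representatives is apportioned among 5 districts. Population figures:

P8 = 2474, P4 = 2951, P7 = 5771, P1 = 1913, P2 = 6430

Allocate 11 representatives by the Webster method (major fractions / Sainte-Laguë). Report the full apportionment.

P8 1, P4 2, P7 3, P1 1, P2 4

Standard divisor 19539/11 ≈ 1776.273; standard quotas: P8 1.393, P4 1.661, P7 3.249, P1 1.077, P2 3.620.
Rounding to the nearest integer gives P8 1, P4 2, P7 3, P1 1, P2 4 — total 11, matching the house size, so no adjustment is needed.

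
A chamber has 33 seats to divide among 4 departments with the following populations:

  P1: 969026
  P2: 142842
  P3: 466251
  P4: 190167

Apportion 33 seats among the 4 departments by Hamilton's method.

P1=18, P2=3, P3=9, P4=3

The standard divisor is 1768286/33 ≈ 53584.424.
Standard quotas: P1 18.0841, P2 2.6657, P3 8.7012, P4 3.5489.
Lower quotas: P1 18, P2 2, P3 8, P4 3 (sum 31, leaving 2 seats).
Remainders in descending order: P3 0.7012, P2 0.6657, P4 0.5489, P1 0.0841.
The surplus seats go to P3, P2.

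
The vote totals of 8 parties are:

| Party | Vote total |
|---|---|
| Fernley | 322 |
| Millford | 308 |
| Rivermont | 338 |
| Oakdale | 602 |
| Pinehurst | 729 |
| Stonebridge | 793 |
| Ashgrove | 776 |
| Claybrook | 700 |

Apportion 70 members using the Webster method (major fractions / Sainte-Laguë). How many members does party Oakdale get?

Standard divisor 4568/70 ≈ 65.257; standard quotas: Fernley 4.934, Millford 4.720, Rivermont 5.180, Oakdale 9.225, Pinehurst 11.171, Stonebridge 12.152, Ashgrove 11.891, Claybrook 10.727.
Rounding to the nearest integer gives Fernley 5, Millford 5, Rivermont 5, Oakdale 9, Pinehurst 11, Stonebridge 12, Ashgrove 12, Claybrook 11 — total 70, matching the house size, so no adjustment is needed.
Oakdale receives 9.

9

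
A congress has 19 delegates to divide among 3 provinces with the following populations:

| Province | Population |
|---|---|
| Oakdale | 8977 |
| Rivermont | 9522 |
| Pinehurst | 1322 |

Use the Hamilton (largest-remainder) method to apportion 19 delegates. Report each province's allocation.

Oakdale 9, Rivermont 9, Pinehurst 1

Standard divisor: 19821 ÷ 19 ≈ 1043.211.
Standard quotas: Oakdale 8.6052, Rivermont 9.1276, Pinehurst 1.2672.
Lower quotas: Oakdale 8, Rivermont 9, Pinehurst 1 (sum 18, leaving 1 seat).
Remainders in descending order: Oakdale 0.6052, Pinehurst 0.2672, Rivermont 0.1276.
Largest remainder: Oakdale receives the extra seat.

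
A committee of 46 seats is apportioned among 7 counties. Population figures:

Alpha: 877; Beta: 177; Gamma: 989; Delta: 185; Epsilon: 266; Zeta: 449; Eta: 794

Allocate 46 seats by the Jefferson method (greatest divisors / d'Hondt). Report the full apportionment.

Standard divisor 3737/46 ≈ 81.239; standard quotas: Alpha 10.795, Beta 2.179, Gamma 12.174, Delta 2.277, Epsilon 3.274, Zeta 5.527, Eta 9.774.
Rounding down gives 10, 2, 12, 2, 3, 5, 9 = 43 seats, so the divisor must be adjusted.
With modified divisor 75.5: modified quotas Alpha 11.616, Beta 2.344, Gamma 13.099, Delta 2.450, Epsilon 3.523, Zeta 5.947, Eta 10.517.
Rounding down: Alpha 11, Beta 2, Gamma 13, Delta 2, Epsilon 3, Zeta 5, Eta 10 (total 46).

Alpha 11, Beta 2, Gamma 13, Delta 2, Epsilon 3, Zeta 5, Eta 10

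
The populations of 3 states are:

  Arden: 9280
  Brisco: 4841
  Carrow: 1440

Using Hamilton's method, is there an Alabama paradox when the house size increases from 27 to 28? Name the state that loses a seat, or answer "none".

Carrow

At 27 seats: Arden 16, Brisco 8, Carrow 3.
At 28 seats: Arden 17, Brisco 9, Carrow 2.
Carrow drops from 3 to 2.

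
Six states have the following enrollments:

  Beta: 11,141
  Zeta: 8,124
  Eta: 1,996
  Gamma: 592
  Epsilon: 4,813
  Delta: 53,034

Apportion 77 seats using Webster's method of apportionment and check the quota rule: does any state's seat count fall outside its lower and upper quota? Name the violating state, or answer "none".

Delta

Standard quotas: Beta 10.764, Zeta 7.849, Eta 1.928, Gamma 0.572, Epsilon 4.650, Delta 51.237.
Webster allocation: Beta 11, Zeta 8, Eta 2, Gamma 1, Epsilon 5, Delta 50.
Delta has quota 51.237 (lower 51, upper 52) but receives 50 — outside the quota interval.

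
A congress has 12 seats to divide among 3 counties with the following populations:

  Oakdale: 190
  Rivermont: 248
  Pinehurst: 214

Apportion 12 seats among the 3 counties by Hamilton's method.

Oakdale 3, Rivermont 5, Pinehurst 4

Total 652; standard divisor 652/12 ≈ 54.333.
Standard quotas: Oakdale 3.497, Rivermont 4.564, Pinehurst 3.939.
Lower quotas: Oakdale 3, Rivermont 4, Pinehurst 3 (sum 10, leaving 2 seats).
Remainders in descending order: Pinehurst 0.939, Rivermont 0.564, Oakdale 0.497.
The surplus seats go to Pinehurst, Rivermont.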